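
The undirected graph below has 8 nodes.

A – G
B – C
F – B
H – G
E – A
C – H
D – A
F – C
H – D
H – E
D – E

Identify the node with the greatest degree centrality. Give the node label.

H

Degrees — A:3, B:2, C:3, D:3, E:3, F:2, G:2, H:4.
The maximum is 4, attained only by H.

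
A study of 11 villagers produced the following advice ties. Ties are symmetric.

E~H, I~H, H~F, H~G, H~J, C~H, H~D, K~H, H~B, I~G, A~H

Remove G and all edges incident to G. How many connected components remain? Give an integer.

G's neighbors (H and I) remain reachable from one another through other ties, so the rest of the network stays in one piece.

1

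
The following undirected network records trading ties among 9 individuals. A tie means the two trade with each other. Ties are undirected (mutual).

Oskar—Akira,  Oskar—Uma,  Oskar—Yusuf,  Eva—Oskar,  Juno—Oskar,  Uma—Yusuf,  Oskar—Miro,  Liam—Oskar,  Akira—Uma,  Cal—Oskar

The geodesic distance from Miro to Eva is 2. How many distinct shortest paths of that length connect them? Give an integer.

1

The shortest distance is 2, and the only length-2 path is Miro–Oskar–Eva. So there is exactly 1 shortest path.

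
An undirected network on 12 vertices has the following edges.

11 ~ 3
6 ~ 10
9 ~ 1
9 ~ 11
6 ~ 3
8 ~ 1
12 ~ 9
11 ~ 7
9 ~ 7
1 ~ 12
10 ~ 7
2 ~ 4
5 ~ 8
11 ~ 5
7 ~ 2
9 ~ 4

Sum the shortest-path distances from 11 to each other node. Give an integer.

Distances from 11: 1:2, 2:2, 3:1, 4:2, 5:1, 6:2, 7:1, 8:2, 9:1, 10:2, 12:2.
Sum = 2 + 2 + 1 + 2 + 1 + 2 + 1 + 2 + 1 + 2 + 2 = 18.

18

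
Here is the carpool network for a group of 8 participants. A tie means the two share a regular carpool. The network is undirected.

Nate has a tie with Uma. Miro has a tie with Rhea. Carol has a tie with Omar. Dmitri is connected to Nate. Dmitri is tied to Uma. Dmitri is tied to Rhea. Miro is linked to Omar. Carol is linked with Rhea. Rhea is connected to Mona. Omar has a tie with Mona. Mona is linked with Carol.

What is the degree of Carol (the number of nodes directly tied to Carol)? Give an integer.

3

Carol is directly tied to Mona, Omar, and Rhea. That is 3 neighbors, so the degree of Carol is 3.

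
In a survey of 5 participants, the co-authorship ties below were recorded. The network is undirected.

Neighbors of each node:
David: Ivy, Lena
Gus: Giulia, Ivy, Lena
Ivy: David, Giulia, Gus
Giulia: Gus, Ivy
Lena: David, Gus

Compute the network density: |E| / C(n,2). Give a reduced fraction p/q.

There are 6 edges and 5 nodes, so the maximum possible is C(5,2) = 10.
Density = 6/10 = 3/5.

3/5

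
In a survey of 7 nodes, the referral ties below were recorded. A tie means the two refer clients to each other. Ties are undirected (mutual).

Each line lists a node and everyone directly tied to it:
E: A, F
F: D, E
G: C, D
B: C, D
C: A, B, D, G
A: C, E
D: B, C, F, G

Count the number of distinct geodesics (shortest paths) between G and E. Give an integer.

2

The shortest distance is 3. The length-3 paths are: G–D–F–E; G–C–A–E.
That gives 2 distinct shortest paths.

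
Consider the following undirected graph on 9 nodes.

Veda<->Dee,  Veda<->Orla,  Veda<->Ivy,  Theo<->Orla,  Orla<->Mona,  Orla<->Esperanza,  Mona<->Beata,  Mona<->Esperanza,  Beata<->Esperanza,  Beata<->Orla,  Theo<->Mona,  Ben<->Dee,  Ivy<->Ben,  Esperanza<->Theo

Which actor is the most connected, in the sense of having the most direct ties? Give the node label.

Orla

Degrees — Beata:3, Ben:2, Dee:2, Esperanza:4, Ivy:2, Mona:4, Orla:5, Theo:3, Veda:3.
The maximum is 5, attained only by Orla.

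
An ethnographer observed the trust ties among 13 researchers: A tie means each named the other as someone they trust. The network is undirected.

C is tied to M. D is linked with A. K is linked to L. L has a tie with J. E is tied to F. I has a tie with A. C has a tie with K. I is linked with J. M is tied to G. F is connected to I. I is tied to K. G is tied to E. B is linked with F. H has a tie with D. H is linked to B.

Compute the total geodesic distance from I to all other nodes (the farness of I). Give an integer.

Distances from I: A:1, B:2, C:2, D:2, E:2, F:1, G:3, H:3, J:1, K:1, L:2, M:3.
Sum = 1 + 2 + 2 + 2 + 2 + 1 + 3 + 3 + 1 + 1 + 2 + 3 = 23.

23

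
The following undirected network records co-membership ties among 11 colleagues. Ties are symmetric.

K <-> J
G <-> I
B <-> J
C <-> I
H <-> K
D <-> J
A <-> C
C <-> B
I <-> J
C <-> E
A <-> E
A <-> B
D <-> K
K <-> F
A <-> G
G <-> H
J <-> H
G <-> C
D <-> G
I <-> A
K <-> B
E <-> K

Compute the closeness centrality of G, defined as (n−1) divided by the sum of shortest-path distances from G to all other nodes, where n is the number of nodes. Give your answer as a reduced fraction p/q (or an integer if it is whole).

5/8

Distances from G: A:1, B:2, C:1, D:1, E:2, F:3, H:1, I:1, J:2, K:2. Sum = 16.
n = 11, so closeness = 10/16 = 5/8.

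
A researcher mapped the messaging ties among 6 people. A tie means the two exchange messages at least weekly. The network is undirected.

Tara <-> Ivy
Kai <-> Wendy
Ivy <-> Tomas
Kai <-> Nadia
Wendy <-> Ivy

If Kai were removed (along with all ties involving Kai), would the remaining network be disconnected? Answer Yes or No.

Removing Kai leaves {Nadia} with no path to {Ivy, Tara, Tomas, and Wendy}, so the network splits into 2 components. Kai is a cut vertex.

Yes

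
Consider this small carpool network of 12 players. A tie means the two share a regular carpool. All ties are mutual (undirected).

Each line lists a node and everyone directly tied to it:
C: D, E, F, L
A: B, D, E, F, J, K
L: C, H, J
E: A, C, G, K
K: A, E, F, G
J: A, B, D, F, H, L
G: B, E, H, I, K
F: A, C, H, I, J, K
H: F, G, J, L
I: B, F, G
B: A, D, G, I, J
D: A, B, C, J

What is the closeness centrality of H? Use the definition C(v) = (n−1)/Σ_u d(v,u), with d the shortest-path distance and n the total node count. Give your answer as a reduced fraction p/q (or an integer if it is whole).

Distances from H: A:2, B:2, C:2, D:2, E:2, F:1, G:1, I:2, J:1, K:2, L:1. Sum = 18.
n = 12, so closeness = 11/18.

11/18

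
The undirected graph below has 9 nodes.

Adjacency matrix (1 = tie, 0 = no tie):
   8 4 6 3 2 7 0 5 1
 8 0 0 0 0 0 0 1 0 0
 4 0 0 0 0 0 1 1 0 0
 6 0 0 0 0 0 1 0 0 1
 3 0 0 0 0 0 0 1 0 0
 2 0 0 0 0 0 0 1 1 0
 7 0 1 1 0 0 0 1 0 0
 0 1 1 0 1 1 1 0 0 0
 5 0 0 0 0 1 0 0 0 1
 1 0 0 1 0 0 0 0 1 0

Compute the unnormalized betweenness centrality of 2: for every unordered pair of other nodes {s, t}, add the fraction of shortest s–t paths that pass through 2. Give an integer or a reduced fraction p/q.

6

Pairs whose geodesics pass through 2 — 8–5: 1; 8–1: 1/2; 4–5: 1; 3–5: 1; 3–1: 1/2; 7–5: 1/2; 0–5: 1; 0–1: 1/2.
All other pairs contribute 0.
Summing the contributions gives betweenness(2) = 6.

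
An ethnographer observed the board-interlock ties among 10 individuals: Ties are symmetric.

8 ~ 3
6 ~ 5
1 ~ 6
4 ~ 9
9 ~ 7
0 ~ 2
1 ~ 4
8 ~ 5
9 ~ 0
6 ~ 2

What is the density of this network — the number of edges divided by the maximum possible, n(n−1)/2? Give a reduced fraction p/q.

2/9

There are 10 edges and 10 nodes, so the maximum possible is C(10,2) = 45.
Density = 10/45 = 2/9.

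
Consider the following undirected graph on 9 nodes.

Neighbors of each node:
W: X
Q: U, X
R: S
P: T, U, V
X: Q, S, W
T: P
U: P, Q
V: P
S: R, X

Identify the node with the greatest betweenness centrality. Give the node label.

Unnormalized betweenness of each node: P:13, Q:16, R:0, S:7, T:0, U:15, V:0, W:0, X:17.
X has the largest value, 17, making it the main broker — the node through which the most shortest paths run.

X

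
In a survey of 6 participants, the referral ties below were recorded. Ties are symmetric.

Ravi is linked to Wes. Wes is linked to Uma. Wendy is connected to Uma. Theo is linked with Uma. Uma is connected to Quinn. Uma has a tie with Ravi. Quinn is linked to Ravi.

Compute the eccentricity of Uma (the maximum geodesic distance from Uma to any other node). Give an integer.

Distances from Uma: Quinn:1, Ravi:1, Theo:1, Wendy:1, Wes:1.
The largest is 1 (to Wendy, Quinn, Ravi, Theo, and Wes), so the eccentricity of Uma is 1.

1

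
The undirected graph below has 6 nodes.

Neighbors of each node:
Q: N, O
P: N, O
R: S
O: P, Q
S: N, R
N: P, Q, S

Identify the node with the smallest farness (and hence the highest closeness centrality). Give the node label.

N

Farness (sum of distances to all others) for each node — N:7, O:11, P:9, Q:9, R:13, S:9.
The smallest farness is 7, for N, so N has the highest closeness.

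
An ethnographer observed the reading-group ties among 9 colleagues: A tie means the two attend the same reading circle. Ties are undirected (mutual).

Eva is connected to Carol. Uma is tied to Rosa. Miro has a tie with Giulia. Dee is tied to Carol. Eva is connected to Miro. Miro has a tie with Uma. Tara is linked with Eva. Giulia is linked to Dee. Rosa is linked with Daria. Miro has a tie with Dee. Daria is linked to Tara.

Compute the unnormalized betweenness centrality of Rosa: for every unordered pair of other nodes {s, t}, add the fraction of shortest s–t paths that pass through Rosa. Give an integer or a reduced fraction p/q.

17/6

Pairs whose geodesics pass through Rosa — Dee–Daria: 1/3; Giulia–Daria: 1/2; Miro–Daria: 1/2; Uma–Daria: 1; Uma–Tara: 1/2.
All other pairs contribute 0.
Summing the contributions gives betweenness(Rosa) = 17/6.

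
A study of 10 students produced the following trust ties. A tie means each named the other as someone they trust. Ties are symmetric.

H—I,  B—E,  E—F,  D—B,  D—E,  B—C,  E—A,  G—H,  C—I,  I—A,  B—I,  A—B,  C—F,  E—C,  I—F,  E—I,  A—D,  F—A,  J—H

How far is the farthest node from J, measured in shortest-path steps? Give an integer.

Distances from J: A:3, B:3, C:3, D:4, E:3, F:3, G:2, H:1, I:2.
The largest is 4 (to D), so the eccentricity of J is 4.

4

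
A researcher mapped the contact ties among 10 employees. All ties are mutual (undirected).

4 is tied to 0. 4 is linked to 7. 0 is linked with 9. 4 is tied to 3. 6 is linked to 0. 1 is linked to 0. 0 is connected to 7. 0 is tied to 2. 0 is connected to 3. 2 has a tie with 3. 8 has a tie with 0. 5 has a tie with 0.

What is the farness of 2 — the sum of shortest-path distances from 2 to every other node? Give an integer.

Distances from 2: 0:1, 1:2, 3:1, 4:2, 5:2, 6:2, 7:2, 8:2, 9:2.
Sum = 1 + 2 + 1 + 2 + 2 + 2 + 2 + 2 + 2 = 16.

16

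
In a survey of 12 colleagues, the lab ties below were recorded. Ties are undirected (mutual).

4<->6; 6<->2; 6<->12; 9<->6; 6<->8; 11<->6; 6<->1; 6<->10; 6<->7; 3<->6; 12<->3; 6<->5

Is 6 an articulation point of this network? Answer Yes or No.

Yes

Removing 6 leaves {8} with no path to {3 and 12}, so the network splits into 10 components. 6 is a cut vertex.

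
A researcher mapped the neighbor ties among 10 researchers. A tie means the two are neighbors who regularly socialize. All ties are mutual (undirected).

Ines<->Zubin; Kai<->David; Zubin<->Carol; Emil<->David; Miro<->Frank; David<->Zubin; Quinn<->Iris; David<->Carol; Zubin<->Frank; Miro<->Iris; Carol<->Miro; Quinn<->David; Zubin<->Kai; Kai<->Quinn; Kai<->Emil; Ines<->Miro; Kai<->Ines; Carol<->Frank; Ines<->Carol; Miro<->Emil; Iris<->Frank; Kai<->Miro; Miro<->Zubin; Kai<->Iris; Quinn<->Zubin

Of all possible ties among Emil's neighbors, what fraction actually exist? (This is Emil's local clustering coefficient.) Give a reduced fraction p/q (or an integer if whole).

2/3

Emil's neighbors: David, Kai, and Miro (k = 3).
Possible neighbor pairs: C(3,2) = 3. Edges among them: David–Kai, Kai–Miro → e = 2.
Clustering(Emil) = 2/3.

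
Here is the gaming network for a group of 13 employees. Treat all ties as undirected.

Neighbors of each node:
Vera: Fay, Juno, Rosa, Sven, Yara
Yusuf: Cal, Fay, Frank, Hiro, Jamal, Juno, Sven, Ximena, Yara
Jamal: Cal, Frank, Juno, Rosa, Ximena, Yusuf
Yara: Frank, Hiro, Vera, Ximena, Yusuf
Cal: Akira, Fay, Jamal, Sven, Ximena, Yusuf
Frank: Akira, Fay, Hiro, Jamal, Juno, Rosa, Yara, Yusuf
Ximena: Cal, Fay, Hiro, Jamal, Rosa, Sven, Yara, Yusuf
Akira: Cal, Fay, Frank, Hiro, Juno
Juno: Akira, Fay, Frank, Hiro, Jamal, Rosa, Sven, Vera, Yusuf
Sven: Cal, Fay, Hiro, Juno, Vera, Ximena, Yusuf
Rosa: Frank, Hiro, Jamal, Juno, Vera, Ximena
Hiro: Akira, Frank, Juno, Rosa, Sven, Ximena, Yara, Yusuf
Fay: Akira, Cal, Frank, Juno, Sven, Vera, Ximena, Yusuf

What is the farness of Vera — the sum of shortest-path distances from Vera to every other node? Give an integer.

Distances from Vera: Akira:2, Cal:2, Fay:1, Frank:2, Hiro:2, Jamal:2, Juno:1, Rosa:1, Sven:1, Ximena:2, Yara:1, Yusuf:2.
Sum = 2 + 2 + 1 + 2 + 2 + 2 + 1 + 1 + 1 + 2 + 1 + 2 = 19.

19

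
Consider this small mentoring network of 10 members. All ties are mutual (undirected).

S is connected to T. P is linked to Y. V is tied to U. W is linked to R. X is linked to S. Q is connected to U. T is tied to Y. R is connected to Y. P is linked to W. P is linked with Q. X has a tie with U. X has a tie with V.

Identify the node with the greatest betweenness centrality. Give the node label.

P

Unnormalized betweenness of each node: P:35/3, Q:55/6, R:3/2, S:35/6, T:41/6, U:49/6, V:0, W:11/6, X:35/6, Y:61/6.
P has the largest value, 35/3, making it the main broker — the node through which the most shortest paths run.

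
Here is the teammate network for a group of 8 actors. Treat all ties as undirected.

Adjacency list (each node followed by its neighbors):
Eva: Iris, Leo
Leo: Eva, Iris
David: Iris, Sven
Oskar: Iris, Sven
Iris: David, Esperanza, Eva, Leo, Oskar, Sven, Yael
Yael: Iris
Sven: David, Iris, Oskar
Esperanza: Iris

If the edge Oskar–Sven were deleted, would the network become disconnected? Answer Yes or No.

Even without that edge, Oskar still reaches Sven via Oskar – Iris – Sven, so the network stays connected. Not a bridge.

No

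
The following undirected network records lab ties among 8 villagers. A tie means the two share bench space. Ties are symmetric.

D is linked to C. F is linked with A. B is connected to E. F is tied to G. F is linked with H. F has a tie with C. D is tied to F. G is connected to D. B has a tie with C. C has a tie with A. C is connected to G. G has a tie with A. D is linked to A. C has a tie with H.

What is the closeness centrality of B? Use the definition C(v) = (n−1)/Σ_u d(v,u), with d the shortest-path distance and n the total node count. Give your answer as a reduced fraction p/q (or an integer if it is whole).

Distances from B: A:2, C:1, D:2, E:1, F:2, G:2, H:2. Sum = 12.
n = 8, so closeness = 7/12.

7/12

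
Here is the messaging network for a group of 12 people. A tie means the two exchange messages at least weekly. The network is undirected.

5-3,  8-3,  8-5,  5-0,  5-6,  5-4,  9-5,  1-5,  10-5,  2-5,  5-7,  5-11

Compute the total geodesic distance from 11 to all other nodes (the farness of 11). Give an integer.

Distances from 11: 0:2, 1:2, 2:2, 3:2, 4:2, 5:1, 6:2, 7:2, 8:2, 9:2, 10:2.
Sum = 2 + 2 + 2 + 2 + 2 + 1 + 2 + 2 + 2 + 2 + 2 = 21.

21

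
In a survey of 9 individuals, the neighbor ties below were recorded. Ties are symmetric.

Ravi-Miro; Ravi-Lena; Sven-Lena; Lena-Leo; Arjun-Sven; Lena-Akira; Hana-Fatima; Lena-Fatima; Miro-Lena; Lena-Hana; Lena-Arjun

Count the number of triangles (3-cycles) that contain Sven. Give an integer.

Sven's neighbors: Arjun and Lena.
Neighbor pairs that are themselves tied: Sven–Arjun–Lena. Each forms one triangle with Sven, for 1 in total.

1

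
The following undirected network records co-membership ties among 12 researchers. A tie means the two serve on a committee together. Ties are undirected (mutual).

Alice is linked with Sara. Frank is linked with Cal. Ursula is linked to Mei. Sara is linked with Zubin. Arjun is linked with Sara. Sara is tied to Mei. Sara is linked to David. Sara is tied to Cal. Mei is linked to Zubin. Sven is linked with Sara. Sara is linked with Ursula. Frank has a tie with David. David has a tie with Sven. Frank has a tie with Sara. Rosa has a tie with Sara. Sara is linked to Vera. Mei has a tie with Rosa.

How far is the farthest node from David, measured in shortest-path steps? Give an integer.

Distances from David: Alice:2, Arjun:2, Cal:2, Frank:1, Mei:2, Rosa:2, Sara:1, Sven:1, Ursula:2, Vera:2, Zubin:2.
The largest is 2 (to Zubin, Vera, Cal, Rosa, Alice, Mei, Ursula, and Arjun), so the eccentricity of David is 2.

2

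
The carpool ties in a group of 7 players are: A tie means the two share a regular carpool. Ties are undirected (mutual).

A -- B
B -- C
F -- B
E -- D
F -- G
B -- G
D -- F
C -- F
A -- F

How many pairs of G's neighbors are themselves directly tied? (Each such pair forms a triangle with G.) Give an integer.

1

G's neighbors: B and F.
Neighbor pairs that are themselves tied: G–B–F. Each forms one triangle with G, for 1 in total.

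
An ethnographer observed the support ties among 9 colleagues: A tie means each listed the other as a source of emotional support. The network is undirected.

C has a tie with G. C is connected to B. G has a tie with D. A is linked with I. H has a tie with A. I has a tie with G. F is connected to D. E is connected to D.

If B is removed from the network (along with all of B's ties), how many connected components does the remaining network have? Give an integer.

1

B's neighbors (C) remain reachable from one another through other ties, so the rest of the network stays in one piece.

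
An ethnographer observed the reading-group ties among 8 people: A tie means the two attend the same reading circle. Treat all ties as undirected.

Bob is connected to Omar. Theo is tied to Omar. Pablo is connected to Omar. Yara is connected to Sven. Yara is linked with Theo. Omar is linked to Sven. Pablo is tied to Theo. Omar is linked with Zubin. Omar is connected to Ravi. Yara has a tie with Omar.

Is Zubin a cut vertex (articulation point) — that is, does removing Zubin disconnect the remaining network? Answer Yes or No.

No

Even without Zubin, every remaining node can still reach every other (the residual graph is connected), so Zubin is not a cut vertex.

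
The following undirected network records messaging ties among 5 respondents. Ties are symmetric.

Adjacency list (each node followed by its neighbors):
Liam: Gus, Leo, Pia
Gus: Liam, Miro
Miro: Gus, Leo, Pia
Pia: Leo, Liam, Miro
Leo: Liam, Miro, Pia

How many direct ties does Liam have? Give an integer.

3

Liam is directly tied to Gus, Leo, and Pia. That is 3 neighbors, so the degree of Liam is 3.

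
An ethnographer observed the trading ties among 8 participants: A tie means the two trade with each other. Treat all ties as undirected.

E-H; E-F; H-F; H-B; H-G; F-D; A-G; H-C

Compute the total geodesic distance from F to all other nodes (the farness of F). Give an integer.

12

Distances from F: A:3, B:2, C:2, D:1, E:1, G:2, H:1.
Sum = 3 + 2 + 2 + 1 + 1 + 2 + 1 = 12.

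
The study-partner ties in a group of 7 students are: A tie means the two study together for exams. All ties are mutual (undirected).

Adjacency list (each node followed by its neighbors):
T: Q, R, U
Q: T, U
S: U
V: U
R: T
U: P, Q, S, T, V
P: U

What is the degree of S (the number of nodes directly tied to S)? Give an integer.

S is directly tied to U. That is 1 neighbor, so the degree of S is 1.

1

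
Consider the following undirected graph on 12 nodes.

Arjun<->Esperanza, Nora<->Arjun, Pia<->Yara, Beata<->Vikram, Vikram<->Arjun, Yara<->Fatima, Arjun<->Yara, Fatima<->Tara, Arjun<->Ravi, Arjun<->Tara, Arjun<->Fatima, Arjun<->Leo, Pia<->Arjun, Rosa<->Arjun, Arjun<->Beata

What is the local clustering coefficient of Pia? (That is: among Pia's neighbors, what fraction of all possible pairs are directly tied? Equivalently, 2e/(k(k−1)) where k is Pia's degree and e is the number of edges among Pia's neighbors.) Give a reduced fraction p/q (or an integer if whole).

1

Pia's neighbors: Arjun and Yara (k = 2).
Possible neighbor pairs: C(2,2) = 1. Edges among them: Arjun–Yara → e = 1.
Clustering(Pia) = 1/1.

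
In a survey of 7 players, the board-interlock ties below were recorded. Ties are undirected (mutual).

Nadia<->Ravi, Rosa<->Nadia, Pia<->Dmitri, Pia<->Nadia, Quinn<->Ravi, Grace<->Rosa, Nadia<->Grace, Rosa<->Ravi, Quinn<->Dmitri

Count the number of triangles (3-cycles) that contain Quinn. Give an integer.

Quinn's neighbors are Dmitri and Ravi, but none of them are tied to each other, so no triangle contains Quinn.

0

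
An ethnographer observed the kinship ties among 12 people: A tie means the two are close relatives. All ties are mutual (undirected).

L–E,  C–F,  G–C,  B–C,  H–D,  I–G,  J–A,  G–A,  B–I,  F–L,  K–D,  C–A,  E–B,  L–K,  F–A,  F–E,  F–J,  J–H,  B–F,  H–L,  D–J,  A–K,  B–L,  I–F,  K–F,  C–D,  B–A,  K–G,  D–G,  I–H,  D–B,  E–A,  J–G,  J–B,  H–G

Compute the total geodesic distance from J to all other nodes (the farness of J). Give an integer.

Distances from J: A:1, B:1, C:2, D:1, E:2, F:1, G:1, H:1, I:2, K:2, L:2.
Sum = 1 + 1 + 2 + 1 + 2 + 1 + 1 + 1 + 2 + 2 + 2 = 16.

16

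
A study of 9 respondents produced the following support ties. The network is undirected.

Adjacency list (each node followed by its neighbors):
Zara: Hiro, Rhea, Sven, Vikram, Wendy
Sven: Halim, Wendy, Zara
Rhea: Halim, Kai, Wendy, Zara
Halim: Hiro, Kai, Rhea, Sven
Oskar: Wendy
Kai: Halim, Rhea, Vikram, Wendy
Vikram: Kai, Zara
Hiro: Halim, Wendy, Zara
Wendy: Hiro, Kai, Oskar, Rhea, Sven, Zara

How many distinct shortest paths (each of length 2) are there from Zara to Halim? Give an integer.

The shortest distance is 2. The length-2 paths are: Zara–Sven–Halim; Zara–Hiro–Halim; Zara–Rhea–Halim.
That gives 3 distinct shortest paths.

3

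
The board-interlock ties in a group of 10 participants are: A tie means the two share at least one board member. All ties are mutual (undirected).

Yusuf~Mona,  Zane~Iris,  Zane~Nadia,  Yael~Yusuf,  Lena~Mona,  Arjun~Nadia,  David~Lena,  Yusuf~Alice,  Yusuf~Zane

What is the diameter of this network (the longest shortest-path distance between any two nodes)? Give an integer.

Eccentricity of each node (its greatest distance to any other): Alice:4, Arjun:6, David:6, Iris:5, Lena:5, Mona:4, Nadia:5, Yael:4, Yusuf:3, Zane:4.
The maximum eccentricity is 6, realized for instance by the pair David–Arjun via David – Lena – Mona – Yusuf – Zane – Nadia – Arjun. So the diameter is 6.

6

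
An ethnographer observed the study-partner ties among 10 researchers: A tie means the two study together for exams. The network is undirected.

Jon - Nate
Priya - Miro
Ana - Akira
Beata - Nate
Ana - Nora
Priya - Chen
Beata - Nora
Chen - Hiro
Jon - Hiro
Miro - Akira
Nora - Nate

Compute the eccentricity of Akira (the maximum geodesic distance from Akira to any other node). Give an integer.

4

Distances from Akira: Ana:1, Beata:3, Chen:3, Hiro:4, Jon:4, Miro:1, Nate:3, Nora:2, Priya:2.
The largest is 4 (to Hiro and Jon), so the eccentricity of Akira is 4.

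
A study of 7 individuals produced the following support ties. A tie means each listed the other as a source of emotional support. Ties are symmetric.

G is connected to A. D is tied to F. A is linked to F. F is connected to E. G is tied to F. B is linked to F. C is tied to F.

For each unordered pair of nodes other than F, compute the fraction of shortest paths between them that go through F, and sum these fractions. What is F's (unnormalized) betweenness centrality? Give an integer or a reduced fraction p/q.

Pairs whose geodesics pass through F — G–D: 1; G–B: 1; G–E: 1; G–C: 1; A–D: 1; A–B: 1; A–E: 1; A–C: 1; D–B: 1; D–E: 1; D–C: 1; B–E: 1; B–C: 1; E–C: 1.
All other pairs contribute 0.
Summing the contributions gives betweenness(F) = 14.

14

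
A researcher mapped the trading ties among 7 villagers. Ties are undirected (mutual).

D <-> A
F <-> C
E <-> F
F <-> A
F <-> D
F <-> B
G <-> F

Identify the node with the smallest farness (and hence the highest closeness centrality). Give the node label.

F

Farness (sum of distances to all others) for each node — A:10, B:11, C:11, D:10, E:11, F:6, G:11.
The smallest farness is 6, for F, so F has the highest closeness.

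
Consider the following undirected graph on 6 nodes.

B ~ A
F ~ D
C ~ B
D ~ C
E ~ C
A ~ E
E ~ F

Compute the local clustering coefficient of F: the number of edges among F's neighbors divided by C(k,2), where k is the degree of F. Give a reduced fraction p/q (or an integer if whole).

F's neighbors: D and E (k = 2).
Possible neighbor pairs: C(2,2) = 1. Edges among them: none → e = 0.
Clustering(F) = 0/1.

0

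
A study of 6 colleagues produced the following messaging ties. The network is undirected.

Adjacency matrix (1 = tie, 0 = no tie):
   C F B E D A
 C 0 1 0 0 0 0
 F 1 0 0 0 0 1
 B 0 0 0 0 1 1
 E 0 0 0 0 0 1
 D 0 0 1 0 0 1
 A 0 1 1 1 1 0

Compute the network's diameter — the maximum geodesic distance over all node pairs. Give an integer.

3

Eccentricity of each node (its greatest distance to any other): A:2, B:3, C:3, D:3, E:3, F:2.
The maximum eccentricity is 3, realized for instance by the pair C–B via C – F – A – B. So the diameter is 3.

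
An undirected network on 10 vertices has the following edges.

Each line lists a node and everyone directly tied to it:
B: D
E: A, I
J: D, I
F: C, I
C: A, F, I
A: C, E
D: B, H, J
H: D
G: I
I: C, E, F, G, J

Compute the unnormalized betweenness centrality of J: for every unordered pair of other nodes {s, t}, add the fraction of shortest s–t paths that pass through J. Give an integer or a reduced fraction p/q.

18

Pairs whose geodesics pass through J — E–B: 1; E–D: 1; E–H: 1; A–B: 2/2; A–D: 2/2; A–H: 2/2; G–B: 1; G–D: 1; G–H: 1; I–B: 1; I–D: 1; I–H: 1; B–C: 1; B–F: 1 … (+4 more pairs).
All other pairs contribute 0.
Summing the contributions gives betweenness(J) = 18.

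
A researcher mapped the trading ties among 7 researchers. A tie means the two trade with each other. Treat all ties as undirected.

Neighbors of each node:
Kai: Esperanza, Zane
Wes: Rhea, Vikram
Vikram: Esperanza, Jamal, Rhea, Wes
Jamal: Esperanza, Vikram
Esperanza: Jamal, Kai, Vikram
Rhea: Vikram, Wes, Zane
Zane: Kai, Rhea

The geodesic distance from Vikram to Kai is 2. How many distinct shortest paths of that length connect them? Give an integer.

The shortest distance is 2, and the only length-2 path is Vikram–Esperanza–Kai. So there is exactly 1 shortest path.

1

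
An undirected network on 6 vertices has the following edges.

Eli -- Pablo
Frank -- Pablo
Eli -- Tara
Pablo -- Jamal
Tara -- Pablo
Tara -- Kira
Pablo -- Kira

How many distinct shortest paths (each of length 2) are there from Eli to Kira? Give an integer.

The shortest distance is 2. The length-2 paths are: Eli–Pablo–Kira; Eli–Tara–Kira.
That gives 2 distinct shortest paths.

2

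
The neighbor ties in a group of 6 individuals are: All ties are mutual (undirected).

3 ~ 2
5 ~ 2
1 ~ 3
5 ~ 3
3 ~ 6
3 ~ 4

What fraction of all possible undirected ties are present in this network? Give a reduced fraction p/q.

2/5

There are 6 edges and 6 nodes, so the maximum possible is C(6,2) = 15.
Density = 6/15 = 2/5.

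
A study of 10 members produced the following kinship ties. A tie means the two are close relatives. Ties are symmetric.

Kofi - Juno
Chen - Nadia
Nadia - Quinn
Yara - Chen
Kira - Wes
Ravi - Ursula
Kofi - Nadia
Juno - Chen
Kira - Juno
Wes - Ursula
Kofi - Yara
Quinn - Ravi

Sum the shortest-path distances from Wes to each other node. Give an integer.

Distances from Wes: Chen:3, Juno:2, Kira:1, Kofi:3, Nadia:4, Quinn:3, Ravi:2, Ursula:1, Yara:4.
Sum = 3 + 2 + 1 + 3 + 4 + 3 + 2 + 1 + 4 = 23.

23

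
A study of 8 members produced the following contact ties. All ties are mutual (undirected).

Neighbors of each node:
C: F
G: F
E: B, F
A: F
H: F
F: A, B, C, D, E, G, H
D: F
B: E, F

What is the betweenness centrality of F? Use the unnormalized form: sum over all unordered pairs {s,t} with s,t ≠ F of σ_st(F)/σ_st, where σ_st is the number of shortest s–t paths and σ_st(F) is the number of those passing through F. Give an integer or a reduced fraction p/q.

Pairs whose geodesics pass through F — G–C: 1; G–B: 1; G–E: 1; G–D: 1; G–A: 1; G–H: 1; C–B: 1; C–E: 1; C–D: 1; C–A: 1; C–H: 1; B–D: 1; B–A: 1; B–H: 1 … (+6 more pairs).
All other pairs contribute 0.
Summing the contributions gives betweenness(F) = 20.

20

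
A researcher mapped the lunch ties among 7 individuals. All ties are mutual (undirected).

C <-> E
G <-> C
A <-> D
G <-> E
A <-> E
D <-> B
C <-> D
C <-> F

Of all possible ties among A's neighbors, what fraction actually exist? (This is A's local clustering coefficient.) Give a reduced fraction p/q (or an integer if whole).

A's neighbors: D and E (k = 2).
Possible neighbor pairs: C(2,2) = 1. Edges among them: none → e = 0.
Clustering(A) = 0/1.

0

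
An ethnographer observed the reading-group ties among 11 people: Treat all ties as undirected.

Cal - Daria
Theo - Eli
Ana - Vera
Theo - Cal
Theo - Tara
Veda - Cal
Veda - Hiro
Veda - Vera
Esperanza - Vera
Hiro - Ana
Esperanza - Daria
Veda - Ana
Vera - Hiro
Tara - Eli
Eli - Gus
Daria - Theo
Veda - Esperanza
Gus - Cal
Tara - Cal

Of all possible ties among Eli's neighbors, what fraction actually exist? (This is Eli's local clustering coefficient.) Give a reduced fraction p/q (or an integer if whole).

1/3

Eli's neighbors: Gus, Tara, and Theo (k = 3).
Possible neighbor pairs: C(3,2) = 3. Edges among them: Tara–Theo → e = 1.
Clustering(Eli) = 1/3.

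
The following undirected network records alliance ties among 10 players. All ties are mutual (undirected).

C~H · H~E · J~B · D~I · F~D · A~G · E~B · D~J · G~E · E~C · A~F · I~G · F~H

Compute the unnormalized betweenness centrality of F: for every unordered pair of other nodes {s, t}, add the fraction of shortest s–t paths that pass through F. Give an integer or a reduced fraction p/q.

Pairs whose geodesics pass through F — J–A: 1; J–H: 1/2; D–A: 1; D–H: 1; D–C: 1; D–E: 1/3; I–H: 1/2; A–H: 1; A–C: 1/2.
All other pairs contribute 0.
Summing the contributions gives betweenness(F) = 41/6.

41/6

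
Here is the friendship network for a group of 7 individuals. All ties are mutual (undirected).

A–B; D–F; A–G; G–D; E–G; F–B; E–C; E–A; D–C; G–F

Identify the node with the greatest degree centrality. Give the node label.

G

Degrees — A:3, B:2, C:2, D:3, E:3, F:3, G:4.
The maximum is 4, attained only by G.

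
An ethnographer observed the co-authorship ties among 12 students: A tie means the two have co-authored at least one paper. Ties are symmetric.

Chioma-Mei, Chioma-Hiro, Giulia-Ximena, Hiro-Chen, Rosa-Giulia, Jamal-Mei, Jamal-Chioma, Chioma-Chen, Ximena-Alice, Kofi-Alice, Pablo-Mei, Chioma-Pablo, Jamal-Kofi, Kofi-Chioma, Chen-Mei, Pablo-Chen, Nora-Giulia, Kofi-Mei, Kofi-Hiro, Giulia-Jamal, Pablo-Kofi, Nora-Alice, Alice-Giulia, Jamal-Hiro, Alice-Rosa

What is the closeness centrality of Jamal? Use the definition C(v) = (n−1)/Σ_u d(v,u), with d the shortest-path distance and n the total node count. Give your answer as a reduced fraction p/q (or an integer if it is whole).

11/17

Distances from Jamal: Alice:2, Chen:2, Chioma:1, Giulia:1, Hiro:1, Kofi:1, Mei:1, Nora:2, Pablo:2, Rosa:2, Ximena:2. Sum = 17.
n = 12, so closeness = 11/17.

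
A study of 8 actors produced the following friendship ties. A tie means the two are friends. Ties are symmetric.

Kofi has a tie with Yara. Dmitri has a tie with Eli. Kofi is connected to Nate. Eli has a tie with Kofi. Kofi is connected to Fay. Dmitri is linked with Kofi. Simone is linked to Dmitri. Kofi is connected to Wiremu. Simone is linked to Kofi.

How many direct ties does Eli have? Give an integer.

Eli is directly tied to Dmitri and Kofi. That is 2 neighbors, so the degree of Eli is 2.

2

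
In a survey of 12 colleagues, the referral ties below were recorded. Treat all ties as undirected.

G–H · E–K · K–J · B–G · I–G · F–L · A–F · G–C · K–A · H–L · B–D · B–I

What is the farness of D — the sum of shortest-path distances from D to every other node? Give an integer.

Distances from D: A:6, B:1, C:3, E:8, F:5, G:2, H:3, I:2, J:8, K:7, L:4.
Sum = 6 + 1 + 3 + 8 + 5 + 2 + 3 + 2 + 8 + 7 + 4 = 49.

49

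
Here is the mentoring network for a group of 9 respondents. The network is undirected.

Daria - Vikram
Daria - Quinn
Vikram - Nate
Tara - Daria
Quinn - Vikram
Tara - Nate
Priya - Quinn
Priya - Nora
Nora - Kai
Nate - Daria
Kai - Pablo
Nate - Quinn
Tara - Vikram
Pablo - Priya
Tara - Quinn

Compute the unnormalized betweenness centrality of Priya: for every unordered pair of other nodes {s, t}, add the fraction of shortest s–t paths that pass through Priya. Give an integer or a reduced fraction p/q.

Pairs whose geodesics pass through Priya — Nora–Pablo: 1/2; Nora–Daria: 1; Nora–Vikram: 1; Nora–Quinn: 1; Nora–Nate: 1; Nora–Tara: 1; Kai–Daria: 2/2; Kai–Vikram: 2/2; Kai–Quinn: 2/2; Kai–Nate: 2/2; Kai–Tara: 2/2; Pablo–Daria: 1; Pablo–Vikram: 1; Pablo–Quinn: 1 … (+2 more pairs).
All other pairs contribute 0.
Summing the contributions gives betweenness(Priya) = 31/2.

31/2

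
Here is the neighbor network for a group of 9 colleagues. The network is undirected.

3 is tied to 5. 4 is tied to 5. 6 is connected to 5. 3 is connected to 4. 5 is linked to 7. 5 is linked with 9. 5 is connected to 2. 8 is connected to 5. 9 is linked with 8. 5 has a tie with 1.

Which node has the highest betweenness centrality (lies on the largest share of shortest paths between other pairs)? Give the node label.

5

Unnormalized betweenness of each node: 1:0, 2:0, 3:0, 4:0, 5:26, 6:0, 7:0, 8:0, 9:0.
5 has the largest value, 26, making it the main broker — the node through which the most shortest paths run.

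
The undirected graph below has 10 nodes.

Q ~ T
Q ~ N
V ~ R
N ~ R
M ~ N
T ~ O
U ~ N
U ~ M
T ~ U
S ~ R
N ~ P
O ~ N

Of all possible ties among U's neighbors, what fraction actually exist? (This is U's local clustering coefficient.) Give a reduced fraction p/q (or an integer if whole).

1/3

U's neighbors: M, N, and T (k = 3).
Possible neighbor pairs: C(3,2) = 3. Edges among them: M–N → e = 1.
Clustering(U) = 1/3.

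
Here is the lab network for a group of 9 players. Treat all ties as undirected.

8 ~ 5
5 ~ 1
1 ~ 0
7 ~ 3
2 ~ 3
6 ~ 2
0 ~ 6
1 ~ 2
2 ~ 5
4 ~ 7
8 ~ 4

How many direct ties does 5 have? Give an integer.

3

5 is directly tied to 1, 2, and 8. That is 3 neighbors, so the degree of 5 is 3.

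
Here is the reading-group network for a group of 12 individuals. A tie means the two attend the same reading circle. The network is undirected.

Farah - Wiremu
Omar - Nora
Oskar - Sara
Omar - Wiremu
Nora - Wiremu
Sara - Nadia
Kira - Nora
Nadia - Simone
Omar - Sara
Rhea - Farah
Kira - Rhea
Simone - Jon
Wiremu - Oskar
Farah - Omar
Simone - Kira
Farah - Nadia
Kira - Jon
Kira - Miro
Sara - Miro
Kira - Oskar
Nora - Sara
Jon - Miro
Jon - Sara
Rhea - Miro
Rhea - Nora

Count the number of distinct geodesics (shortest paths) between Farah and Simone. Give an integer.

The shortest distance is 2, and the only length-2 path is Farah–Nadia–Simone. So there is exactly 1 shortest path.

1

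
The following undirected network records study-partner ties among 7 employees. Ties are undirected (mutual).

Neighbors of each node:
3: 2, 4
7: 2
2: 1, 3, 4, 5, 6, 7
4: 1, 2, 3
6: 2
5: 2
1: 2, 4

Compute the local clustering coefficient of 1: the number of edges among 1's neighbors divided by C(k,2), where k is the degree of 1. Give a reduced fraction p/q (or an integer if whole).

1

1's neighbors: 2 and 4 (k = 2).
Possible neighbor pairs: C(2,2) = 1. Edges among them: 2–4 → e = 1.
Clustering(1) = 1/1.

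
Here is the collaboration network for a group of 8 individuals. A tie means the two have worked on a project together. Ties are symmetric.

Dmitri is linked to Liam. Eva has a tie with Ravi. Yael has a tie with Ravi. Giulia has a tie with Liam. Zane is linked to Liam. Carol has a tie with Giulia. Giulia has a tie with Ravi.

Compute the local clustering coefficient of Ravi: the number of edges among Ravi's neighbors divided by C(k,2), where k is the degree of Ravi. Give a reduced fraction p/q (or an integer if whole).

Ravi's neighbors: Eva, Giulia, and Yael (k = 3).
Possible neighbor pairs: C(3,2) = 3. Edges among them: none → e = 0.
Clustering(Ravi) = 0/3 = 0.

0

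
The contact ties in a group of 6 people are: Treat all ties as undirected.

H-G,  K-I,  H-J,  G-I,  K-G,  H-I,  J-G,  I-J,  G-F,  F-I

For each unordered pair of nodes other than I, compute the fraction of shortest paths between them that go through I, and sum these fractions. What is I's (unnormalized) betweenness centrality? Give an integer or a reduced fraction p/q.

Pairs whose geodesics pass through I — H–K: 1/2; H–F: 1/2; J–K: 1/2; J–F: 1/2; K–F: 1/2.
All other pairs contribute 0.
Summing the contributions gives betweenness(I) = 5/2.

5/2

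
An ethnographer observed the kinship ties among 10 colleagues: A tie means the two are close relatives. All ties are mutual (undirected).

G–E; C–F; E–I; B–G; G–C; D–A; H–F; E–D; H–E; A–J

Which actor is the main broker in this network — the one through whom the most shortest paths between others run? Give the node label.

E

Unnormalized betweenness of each node: A:8, B:0, C:2, D:14, E:25, F:1, G:13, H:5, I:0, J:0.
E has the largest value, 25, making it the main broker — the node through which the most shortest paths run.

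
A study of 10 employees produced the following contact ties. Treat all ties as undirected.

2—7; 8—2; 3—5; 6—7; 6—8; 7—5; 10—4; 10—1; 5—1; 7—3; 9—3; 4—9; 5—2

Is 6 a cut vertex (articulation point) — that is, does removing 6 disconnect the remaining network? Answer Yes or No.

Even without 6, every remaining node can still reach every other (the residual graph is connected), so 6 is not a cut vertex.

No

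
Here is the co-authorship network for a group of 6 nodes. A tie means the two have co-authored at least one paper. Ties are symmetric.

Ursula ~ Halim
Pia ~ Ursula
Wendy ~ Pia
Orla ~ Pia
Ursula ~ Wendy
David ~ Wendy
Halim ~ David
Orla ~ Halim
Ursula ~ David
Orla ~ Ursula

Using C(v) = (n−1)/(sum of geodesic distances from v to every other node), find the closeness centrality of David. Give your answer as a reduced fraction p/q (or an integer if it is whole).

5/7

Distances from David: Halim:1, Orla:2, Pia:2, Ursula:1, Wendy:1. Sum = 7.
n = 6, so closeness = 5/7.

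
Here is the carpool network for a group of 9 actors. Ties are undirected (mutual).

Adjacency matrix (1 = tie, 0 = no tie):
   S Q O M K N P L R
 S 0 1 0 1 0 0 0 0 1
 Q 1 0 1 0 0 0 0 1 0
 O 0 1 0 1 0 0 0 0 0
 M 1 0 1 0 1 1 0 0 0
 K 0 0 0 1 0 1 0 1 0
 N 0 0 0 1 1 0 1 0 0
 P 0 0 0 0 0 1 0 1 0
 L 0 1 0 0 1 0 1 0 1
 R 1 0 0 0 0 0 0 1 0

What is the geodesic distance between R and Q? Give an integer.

2

One shortest route is R – S – Q, which uses 2 edges, and R and Q are not directly tied, so nothing shorter exists. So d(R,Q) = 2.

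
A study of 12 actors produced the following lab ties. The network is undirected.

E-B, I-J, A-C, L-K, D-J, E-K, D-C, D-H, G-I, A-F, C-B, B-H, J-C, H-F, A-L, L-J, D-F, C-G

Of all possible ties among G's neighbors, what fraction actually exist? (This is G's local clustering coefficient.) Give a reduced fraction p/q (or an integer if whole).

G's neighbors: C and I (k = 2).
Possible neighbor pairs: C(2,2) = 1. Edges among them: none → e = 0.
Clustering(G) = 0/1.

0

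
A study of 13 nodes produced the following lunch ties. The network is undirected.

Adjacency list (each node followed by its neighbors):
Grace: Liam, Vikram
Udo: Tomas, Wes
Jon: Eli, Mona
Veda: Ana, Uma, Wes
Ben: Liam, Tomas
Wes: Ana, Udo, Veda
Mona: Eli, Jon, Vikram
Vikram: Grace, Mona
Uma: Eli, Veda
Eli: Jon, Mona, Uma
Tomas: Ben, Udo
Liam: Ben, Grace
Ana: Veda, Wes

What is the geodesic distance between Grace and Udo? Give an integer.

One shortest route is Grace – Liam – Ben – Tomas – Udo, which uses 4 edges, and at distance 3 from Grace we only reach {Eli, Jon, Tomas}, which does not include Udo. So d(Grace,Udo) = 4.

4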